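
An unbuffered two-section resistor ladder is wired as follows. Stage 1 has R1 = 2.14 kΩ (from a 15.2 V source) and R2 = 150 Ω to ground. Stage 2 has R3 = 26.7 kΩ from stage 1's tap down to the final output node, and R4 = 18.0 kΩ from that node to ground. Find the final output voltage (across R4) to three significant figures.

V_out ≈ 0.400 V

Stage 2 presents R3+R4 = 44700 Ω as a load on stage 1's tap.
Stage 1's lower leg becomes R2‖(R3+R4) = 149.5 Ω, so V_mid = 15.2 × 149.5/2289 = 0.9925 V.
Stage 2 is itself unloaded: V_out = V_mid × R4/(R3+R4) = 0.9925 × 18000/44700 = 0.400 V.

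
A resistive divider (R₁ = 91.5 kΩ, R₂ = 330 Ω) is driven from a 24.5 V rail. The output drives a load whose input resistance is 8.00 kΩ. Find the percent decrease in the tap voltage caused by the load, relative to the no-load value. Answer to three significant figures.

3.95 %

The divider's output (Thévenin) resistance is R₁‖R₂ = 328.8 Ω.
Fractional drop under load = R_th/(R_th + R_L) = 328.8 / (328.8 + 8000) = 0.03948.
So the output falls by 3.95 %.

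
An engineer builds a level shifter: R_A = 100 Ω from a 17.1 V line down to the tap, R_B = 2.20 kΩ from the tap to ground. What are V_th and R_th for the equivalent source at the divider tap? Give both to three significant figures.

V_th = 16.4 V, R_th = 95.7 Ω

V_th is the open-circuit tap voltage: 17.1 × 2200/(100 + 2200) = 16.4 V.
With the supply zeroed, R_A and R_B appear in parallel from the tap: R_th = R_A‖R_B = (100 × 2200)/2300 = 95.7 Ω.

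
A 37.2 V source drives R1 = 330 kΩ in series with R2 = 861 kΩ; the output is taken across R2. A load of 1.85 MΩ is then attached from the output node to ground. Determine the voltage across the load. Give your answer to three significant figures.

The load sits in parallel with R2: R2‖R_L = (861 × 1850) / (861 + 1850) = 587.6 kΩ.
V_out = 37.2 × 587.6 / (330 + 587.6) = 37.2 × 587.6/917.6 = 23.8 V.

V_out ≈ 23.8 V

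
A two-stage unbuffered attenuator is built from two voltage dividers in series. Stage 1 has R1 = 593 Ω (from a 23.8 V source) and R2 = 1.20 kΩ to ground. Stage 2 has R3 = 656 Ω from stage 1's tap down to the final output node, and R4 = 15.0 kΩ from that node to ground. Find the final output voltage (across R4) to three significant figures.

V_out ≈ 14.9 V

Stage 2 presents R3+R4 = 15660 Ω as a load on stage 1's tap.
Stage 1's lower leg becomes R2‖(R3+R4) = 1115 Ω, so V_mid = 23.8 × 1115/1708 = 15.53 V.
Stage 2 is itself unloaded: V_out = V_mid × R4/(R3+R4) = 15.53 × 15000/15660 = 14.9 V.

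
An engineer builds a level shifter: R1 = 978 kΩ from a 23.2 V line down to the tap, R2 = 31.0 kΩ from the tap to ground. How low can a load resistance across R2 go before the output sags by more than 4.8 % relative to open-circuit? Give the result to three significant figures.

Output resistance R_th = R1‖R2 = (978 × 31.0)/1009 = 30.05 kΩ.
The fractional drop is R_th/(R_th + R_L); requiring this ≤ 0.0480 gives R_L ≥ R_th(1/0.0480 − 1) = 30.05 × 19.83 = 596 kΩ.

R_L(min) ≈ 596 kΩ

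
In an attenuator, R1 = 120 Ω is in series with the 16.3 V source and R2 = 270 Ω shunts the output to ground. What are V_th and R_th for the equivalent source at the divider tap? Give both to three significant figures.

V_th = 11.3 V, R_th = 83.1 Ω

V_th is the open-circuit tap voltage: 16.3 × 270/(120 + 270) = 11.3 V.
With the supply zeroed, R1 and R2 appear in parallel from the tap: R_th = R1‖R2 = (120 × 270)/390.0 = 83.1 Ω.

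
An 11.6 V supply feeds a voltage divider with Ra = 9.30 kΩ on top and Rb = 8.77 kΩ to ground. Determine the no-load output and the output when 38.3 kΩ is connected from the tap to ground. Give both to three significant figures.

Open-circuit: V = 11.6 × 8.77/(9.30 + 8.77) = 5.63 V.
With the load, Rb becomes Rb‖R_L = 7.136 kΩ, so V = 11.6 × 7.136/16.44 = 5.04 V.

Unloaded: 5.63 V; loaded: 5.04 V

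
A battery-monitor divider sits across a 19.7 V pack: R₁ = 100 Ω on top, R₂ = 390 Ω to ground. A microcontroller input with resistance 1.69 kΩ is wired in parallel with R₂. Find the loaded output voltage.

V_out ≈ 15.0 V

The load sits in parallel with R₂: R₂‖R_L = (390 × 1690) / (390 + 1690) = 316.9 Ω.
V_out = 19.7 × 316.9 / (100 + 316.9) = 19.7 × 316.9/416.9 = 15.0 V.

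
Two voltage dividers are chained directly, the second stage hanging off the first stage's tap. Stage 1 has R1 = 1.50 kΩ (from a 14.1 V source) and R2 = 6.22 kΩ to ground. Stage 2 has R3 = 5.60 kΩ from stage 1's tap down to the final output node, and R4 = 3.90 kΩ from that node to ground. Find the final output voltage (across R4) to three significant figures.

Stage 2 presents R3+R4 = 9.500 kΩ as a load on stage 1's tap.
Stage 1's lower leg becomes R2‖(R3+R4) = 3.759 kΩ, so V_mid = 14.1 × 3.759/5.259 = 10.08 V.
Stage 2 is itself unloaded: V_out = V_mid × R4/(R3+R4) = 10.08 × 3.90/9.500 = 4.14 V.

V_out ≈ 4.14 V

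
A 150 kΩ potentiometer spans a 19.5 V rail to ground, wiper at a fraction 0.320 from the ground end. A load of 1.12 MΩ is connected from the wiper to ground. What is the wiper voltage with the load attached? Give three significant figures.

The wiper splits the pot into (1−α)R = 102.0 kΩ above and αR = 48.00 kΩ below.
Lower section ‖ load = 46.03 kΩ.
V_wiper = 19.5 × 46.03/(102.0 + 46.03) = 6.06 V.

V ≈ 6.06 V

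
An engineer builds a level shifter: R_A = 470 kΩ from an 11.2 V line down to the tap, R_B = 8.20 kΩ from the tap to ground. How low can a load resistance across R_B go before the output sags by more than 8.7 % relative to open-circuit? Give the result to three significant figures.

R_L(min) ≈ 84.6 kΩ

Output resistance R_th = R_A‖R_B = (470 × 8.20)/478.2 = 8.059 kΩ.
The fractional drop is R_th/(R_th + R_L); requiring this ≤ 0.0870 gives R_L ≥ R_th(1/0.0870 − 1) = 8.059 × 10.49 = 84.6 kΩ.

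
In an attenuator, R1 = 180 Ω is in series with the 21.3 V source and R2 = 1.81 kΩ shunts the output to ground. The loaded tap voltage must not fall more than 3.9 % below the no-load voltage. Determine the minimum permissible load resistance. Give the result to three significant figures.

R_L(min) ≈ 4.03 kΩ

Output resistance R_th = R1‖R2 = (180 × 1810)/1990 = 163.7 Ω.
The fractional drop is R_th/(R_th + R_L); requiring this ≤ 0.0390 gives R_L ≥ R_th(1/0.0390 − 1) = 163.7 × 24.64 = 4.03 kΩ.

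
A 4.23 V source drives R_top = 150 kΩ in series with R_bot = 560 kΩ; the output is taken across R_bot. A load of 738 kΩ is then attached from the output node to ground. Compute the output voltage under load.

V_out ≈ 2.88 V

The load sits in parallel with R_bot: R_bot‖R_L = (560 × 738) / (560 + 738) = 318.4 kΩ.
V_out = 4.23 × 318.4 / (150 + 318.4) = 4.23 × 318.4/468.4 = 2.88 V.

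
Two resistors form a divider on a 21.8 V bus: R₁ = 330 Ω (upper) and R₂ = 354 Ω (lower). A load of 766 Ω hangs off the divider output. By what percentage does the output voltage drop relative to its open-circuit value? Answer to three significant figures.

The divider's output (Thévenin) resistance is R₁‖R₂ = 170.8 Ω.
Fractional drop under load = R_th/(R_th + R_L) = 170.8 / (170.8 + 766) = 0.1823.
So the output falls by 18.2 %.

18.2 %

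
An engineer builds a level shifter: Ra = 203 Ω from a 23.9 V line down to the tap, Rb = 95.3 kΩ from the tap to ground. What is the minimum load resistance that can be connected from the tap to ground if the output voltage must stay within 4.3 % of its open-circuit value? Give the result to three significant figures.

R_L(min) ≈ 4.51 kΩ

Output resistance R_th = Ra‖Rb = (203 × 95300)/95500 = 202.6 Ω.
The fractional drop is R_th/(R_th + R_L); requiring this ≤ 0.0430 gives R_L ≥ R_th(1/0.0430 − 1) = 202.6 × 22.26 = 4.51 kΩ.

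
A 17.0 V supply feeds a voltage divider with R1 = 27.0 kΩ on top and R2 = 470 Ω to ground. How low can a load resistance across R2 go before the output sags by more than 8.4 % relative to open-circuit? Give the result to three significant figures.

R_L(min) ≈ 5.04 kΩ

Output resistance R_th = R1‖R2 = (27000 × 470)/27470 = 462.0 Ω.
The fractional drop is R_th/(R_th + R_L); requiring this ≤ 0.0840 gives R_L ≥ R_th(1/0.0840 − 1) = 462.0 × 10.90 = 5.04 kΩ.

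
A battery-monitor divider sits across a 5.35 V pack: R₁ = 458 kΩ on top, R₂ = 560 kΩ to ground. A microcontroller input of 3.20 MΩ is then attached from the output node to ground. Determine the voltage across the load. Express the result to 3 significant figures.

V_out ≈ 2.73 V

The load sits in parallel with R₂: R₂‖R_L = (560 × 3200) / (560 + 3200) = 476.6 kΩ.
V_out = 5.35 × 476.6 / (458 + 476.6) = 5.35 × 476.6/934.6 = 2.73 V.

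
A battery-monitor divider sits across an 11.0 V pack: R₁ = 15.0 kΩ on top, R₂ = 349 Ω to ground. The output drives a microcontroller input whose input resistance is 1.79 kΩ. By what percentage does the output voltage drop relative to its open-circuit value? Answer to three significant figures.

Unloaded V = 11.0 × 349/15350 = 0.2501 V.
Loaded: R₂‖R_L = 292.1 Ω, giving V = 11.0 × 292.1/15290 = 0.2101 V.
Drop = (0.2501 − 0.2101) / 0.2501 = 16.0 %.

16.0 %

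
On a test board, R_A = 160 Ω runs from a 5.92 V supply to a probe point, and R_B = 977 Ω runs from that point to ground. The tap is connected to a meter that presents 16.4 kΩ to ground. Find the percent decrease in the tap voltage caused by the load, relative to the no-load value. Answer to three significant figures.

0.831 %

The divider's output (Thévenin) resistance is R_A‖R_B = 137.5 Ω.
Fractional drop under load = R_th/(R_th + R_L) = 137.5 / (137.5 + 16400) = 0.008314.
So the output falls by 0.831 %.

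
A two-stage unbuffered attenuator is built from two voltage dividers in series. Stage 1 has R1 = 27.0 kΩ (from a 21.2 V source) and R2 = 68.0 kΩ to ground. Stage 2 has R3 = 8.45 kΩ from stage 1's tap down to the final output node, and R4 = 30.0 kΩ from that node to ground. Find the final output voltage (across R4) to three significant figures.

V_out ≈ 7.88 V

Stage 2 presents R3+R4 = 38.45 kΩ as a load on stage 1's tap.
Stage 1's lower leg becomes R2‖(R3+R4) = 24.56 kΩ, so V_mid = 21.2 × 24.56/51.56 = 10.10 V.
Stage 2 is itself unloaded: V_out = V_mid × R4/(R3+R4) = 10.10 × 30.0/38.45 = 7.88 V.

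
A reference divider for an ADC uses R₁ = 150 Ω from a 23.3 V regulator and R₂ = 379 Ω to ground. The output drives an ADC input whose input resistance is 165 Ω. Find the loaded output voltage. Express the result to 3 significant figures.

V_out ≈ 10.1 V

The load sits in parallel with R₂: R₂‖R_L = (379 × 165) / (379 + 165) = 115.0 Ω.
V_out = 23.3 × 115.0 / (150 + 115.0) = 23.3 × 115.0/265.0 = 10.1 V.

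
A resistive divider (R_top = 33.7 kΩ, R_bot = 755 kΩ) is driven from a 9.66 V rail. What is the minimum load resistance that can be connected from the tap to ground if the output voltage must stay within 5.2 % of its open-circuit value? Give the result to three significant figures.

Output resistance R_th = R_top‖R_bot = (33.7 × 755)/788.7 = 32.26 kΩ.
The fractional drop is R_th/(R_th + R_L); requiring this ≤ 0.0520 gives R_L ≥ R_th(1/0.0520 − 1) = 32.26 × 18.23 = 588 kΩ.

R_L(min) ≈ 588 kΩ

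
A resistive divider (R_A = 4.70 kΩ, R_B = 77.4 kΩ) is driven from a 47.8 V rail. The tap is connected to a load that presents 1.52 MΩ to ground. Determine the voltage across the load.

The load sits in parallel with R_B: R_B‖R_L = (77.4 × 1520) / (77.4 + 1520) = 73.65 kΩ.
V_out = 47.8 × 73.65 / (4.70 + 73.65) = 47.8 × 73.65/78.35 = 44.9 V.
(Unloaded it would have been 45.1 V.)

V_out ≈ 44.9 V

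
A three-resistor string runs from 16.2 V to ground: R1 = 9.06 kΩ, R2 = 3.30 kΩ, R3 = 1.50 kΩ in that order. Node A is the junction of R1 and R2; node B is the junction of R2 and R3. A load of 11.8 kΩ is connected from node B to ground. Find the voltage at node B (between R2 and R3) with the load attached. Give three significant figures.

At node B, R3 is in parallel with the load: R3‖R_L = 1.331 kΩ.
Below node A the resistance is R2 + (R3‖R_L) = 4.631 kΩ, so V_A = 16.2 × 4.631/13.69 = 5.480 V.
Then V_B = V_A × (R3‖R_L)/(R2 + R3‖R_L) = 5.480 × 1.331/4.631 = 1.57 V.

V ≈ 1.57 V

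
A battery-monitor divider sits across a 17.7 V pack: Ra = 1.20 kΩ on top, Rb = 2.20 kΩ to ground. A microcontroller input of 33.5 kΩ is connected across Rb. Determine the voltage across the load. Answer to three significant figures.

V_out ≈ 11.2 V

The load sits in parallel with Rb: Rb‖R_L = (2.20 × 33.5) / (2.20 + 33.5) = 2.064 kΩ.
V_out = 17.7 × 2.064 / (1.20 + 2.064) = 17.7 × 2.064/3.264 = 11.2 V.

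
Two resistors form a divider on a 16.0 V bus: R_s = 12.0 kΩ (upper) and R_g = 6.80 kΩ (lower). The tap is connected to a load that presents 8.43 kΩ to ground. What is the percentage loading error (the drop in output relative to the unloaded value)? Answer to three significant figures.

Unloaded V = 16.0 × 6.80/18.80 = 5.787 V.
Loaded: R_g‖R_L = 3.764 kΩ, giving V = 16.0 × 3.764/15.76 = 3.820 V.
Drop = (5.787 − 3.820) / 5.787 = 34.0 %.

34.0 %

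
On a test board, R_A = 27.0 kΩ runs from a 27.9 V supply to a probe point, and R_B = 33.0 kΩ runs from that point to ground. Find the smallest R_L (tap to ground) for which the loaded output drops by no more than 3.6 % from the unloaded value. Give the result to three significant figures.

Output resistance R_th = R_A‖R_B = (27.0 × 33.0)/60.00 = 14.85 kΩ.
The fractional drop is R_th/(R_th + R_L); requiring this ≤ 0.0360 gives R_L ≥ R_th(1/0.0360 − 1) = 14.85 × 26.78 = 398 kΩ.

R_L(min) ≈ 398 kΩ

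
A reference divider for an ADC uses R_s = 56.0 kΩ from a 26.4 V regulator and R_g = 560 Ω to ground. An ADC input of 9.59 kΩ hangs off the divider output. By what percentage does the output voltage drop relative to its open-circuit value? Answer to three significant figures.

5.47 %

The divider's output (Thévenin) resistance is R_s‖R_g = 554.5 Ω.
Fractional drop under load = R_th/(R_th + R_L) = 554.5 / (554.5 + 9590) = 0.05466.
So the output falls by 5.47 %.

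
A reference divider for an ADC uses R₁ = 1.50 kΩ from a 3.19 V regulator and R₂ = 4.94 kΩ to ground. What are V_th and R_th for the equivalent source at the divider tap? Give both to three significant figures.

V_th = 2.45 V, R_th = 1.15 kΩ

V_th is the open-circuit tap voltage: 3.19 × 4.94/(1.50 + 4.94) = 2.45 V.
With the supply zeroed, R₁ and R₂ appear in parallel from the tap: R_th = R₁‖R₂ = (1.50 × 4.94)/6.440 = 1.15 kΩ.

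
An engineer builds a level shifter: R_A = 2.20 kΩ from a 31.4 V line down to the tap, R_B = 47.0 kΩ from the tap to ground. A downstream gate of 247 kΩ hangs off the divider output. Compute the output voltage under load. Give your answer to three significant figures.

The load sits in parallel with R_B: R_B‖R_L = (47.0 × 247) / (47.0 + 247) = 39.49 kΩ.
V_out = 31.4 × 39.49 / (2.20 + 39.49) = 31.4 × 39.49/41.69 = 29.7 V.

V_out ≈ 29.7 V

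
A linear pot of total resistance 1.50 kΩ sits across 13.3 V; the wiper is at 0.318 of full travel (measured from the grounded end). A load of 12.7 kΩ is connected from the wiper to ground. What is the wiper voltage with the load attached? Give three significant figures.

The wiper splits the pot into (1−α)R = 1023 Ω above and αR = 477.0 Ω below.
Lower section ‖ load = 459.7 Ω.
V_wiper = 13.3 × 459.7/(1023 + 459.7) = 4.12 V.

V ≈ 4.12 V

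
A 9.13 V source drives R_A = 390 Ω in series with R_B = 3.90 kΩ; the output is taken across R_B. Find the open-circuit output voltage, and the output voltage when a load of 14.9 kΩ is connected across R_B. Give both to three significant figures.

Unloaded: 8.30 V; loaded: 8.11 V

Open-circuit: V = 9.13 × 3900/(390 + 3900) = 8.30 V.
With the load, R_B becomes R_B‖R_L = 3091 Ω, so V = 9.13 × 3091/3481 = 8.11 V.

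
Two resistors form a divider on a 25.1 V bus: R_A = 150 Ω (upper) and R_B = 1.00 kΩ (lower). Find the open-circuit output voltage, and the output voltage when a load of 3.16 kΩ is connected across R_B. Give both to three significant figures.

Unloaded: 21.8 V; loaded: 21.0 V

Open-circuit: V = 25.1 × 1000/(150 + 1000) = 21.8 V.
With the load, R_B becomes R_B‖R_L = 759.6 Ω, so V = 25.1 × 759.6/909.6 = 21.0 V.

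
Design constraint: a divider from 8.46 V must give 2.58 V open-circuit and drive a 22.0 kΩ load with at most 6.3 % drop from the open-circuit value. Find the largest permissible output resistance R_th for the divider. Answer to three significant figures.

R_th ≤ 1.48 kΩ

Loading drop = R_th/(R_th + R_L) ≤ 0.0630, so R_th ≤ R_L · ε/(1−ε) = 22.0 kΩ × 0.0630/0.9370 = 1.48 kΩ.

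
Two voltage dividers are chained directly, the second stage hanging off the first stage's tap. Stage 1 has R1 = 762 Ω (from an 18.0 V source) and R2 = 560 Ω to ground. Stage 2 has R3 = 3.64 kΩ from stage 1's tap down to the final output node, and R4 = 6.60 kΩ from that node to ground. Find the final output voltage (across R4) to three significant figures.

V_out ≈ 4.76 V

Stage 2 presents R3+R4 = 10240 Ω as a load on stage 1's tap.
Stage 1's lower leg becomes R2‖(R3+R4) = 531.0 Ω, so V_mid = 18.0 × 531.0/1293 = 7.392 V.
Stage 2 is itself unloaded: V_out = V_mid × R4/(R3+R4) = 7.392 × 6600/10240 = 4.76 V.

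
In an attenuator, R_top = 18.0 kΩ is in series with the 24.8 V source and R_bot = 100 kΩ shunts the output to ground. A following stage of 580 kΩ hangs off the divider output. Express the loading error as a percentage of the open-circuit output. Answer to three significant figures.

The divider's output (Thévenin) resistance is R_top‖R_bot = 15.25 kΩ.
Fractional drop under load = R_th/(R_th + R_L) = 15.25 / (15.25 + 580) = 0.02563.
So the output falls by 2.56 %.

2.56 %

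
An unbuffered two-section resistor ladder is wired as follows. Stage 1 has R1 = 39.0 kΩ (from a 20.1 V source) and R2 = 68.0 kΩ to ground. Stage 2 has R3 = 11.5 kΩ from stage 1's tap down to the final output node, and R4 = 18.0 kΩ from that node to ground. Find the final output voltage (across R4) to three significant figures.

Stage 2 presents R3+R4 = 29.50 kΩ as a load on stage 1's tap.
Stage 1's lower leg becomes R2‖(R3+R4) = 20.57 kΩ, so V_mid = 20.1 × 20.57/59.57 = 6.942 V.
Stage 2 is itself unloaded: V_out = V_mid × R4/(R3+R4) = 6.942 × 18.0/29.50 = 4.24 V.

V_out ≈ 4.24 V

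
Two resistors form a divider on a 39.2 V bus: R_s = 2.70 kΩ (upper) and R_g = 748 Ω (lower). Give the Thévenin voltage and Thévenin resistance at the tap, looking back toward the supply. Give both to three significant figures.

V_th = 8.50 V, R_th = 586 Ω

V_th is the open-circuit tap voltage: 39.2 × 748/(2700 + 748) = 8.50 V.
With the supply zeroed, R_s and R_g appear in parallel from the tap: R_th = R_s‖R_g = (2700 × 748)/3448 = 586 Ω.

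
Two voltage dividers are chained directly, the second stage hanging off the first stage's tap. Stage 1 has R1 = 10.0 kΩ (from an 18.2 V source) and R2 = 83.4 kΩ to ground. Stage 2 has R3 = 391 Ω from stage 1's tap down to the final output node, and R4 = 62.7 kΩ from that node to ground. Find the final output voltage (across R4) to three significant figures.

Stage 2 presents R3+R4 = 63090 Ω as a load on stage 1's tap.
Stage 1's lower leg becomes R2‖(R3+R4) = 35920 Ω, so V_mid = 18.2 × 35920/45920 = 14.24 V.
Stage 2 is itself unloaded: V_out = V_mid × R4/(R3+R4) = 14.24 × 62700/63090 = 14.1 V.

V_out ≈ 14.1 V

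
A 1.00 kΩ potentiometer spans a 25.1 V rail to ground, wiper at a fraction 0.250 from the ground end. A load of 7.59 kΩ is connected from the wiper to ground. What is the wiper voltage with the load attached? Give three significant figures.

The wiper splits the pot into (1−α)R = 750.0 Ω above and αR = 250.0 Ω below.
Lower section ‖ load = 242.0 Ω.
V_wiper = 25.1 × 242.0/(750.0 + 242.0) = 6.12 V.

V ≈ 6.12 V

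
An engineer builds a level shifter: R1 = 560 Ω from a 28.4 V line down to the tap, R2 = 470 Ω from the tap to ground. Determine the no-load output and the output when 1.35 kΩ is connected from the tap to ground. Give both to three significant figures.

Open-circuit: V = 28.4 × 470/(560 + 470) = 13.0 V.
With the load, R2 becomes R2‖R_L = 348.6 Ω, so V = 28.4 × 348.6/908.6 = 10.9 V.

Unloaded: 13.0 V; loaded: 10.9 V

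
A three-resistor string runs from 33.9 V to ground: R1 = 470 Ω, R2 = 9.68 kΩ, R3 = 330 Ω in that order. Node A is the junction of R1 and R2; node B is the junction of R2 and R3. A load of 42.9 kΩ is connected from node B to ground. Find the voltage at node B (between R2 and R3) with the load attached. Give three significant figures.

At node B, R3 is in parallel with the load: R3‖R_L = 327.5 Ω.
Below node A the resistance is R2 + (R3‖R_L) = 10010 Ω, so V_A = 33.9 × 10010/10480 = 32.38 V.
Then V_B = V_A × (R3‖R_L)/(R2 + R3‖R_L) = 32.38 × 327.5/10010 = 1.06 V.

V ≈ 1.06 V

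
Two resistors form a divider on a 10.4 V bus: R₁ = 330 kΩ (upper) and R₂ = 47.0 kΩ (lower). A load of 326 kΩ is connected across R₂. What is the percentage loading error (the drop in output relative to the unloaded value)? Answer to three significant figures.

The divider's output (Thévenin) resistance is R₁‖R₂ = 41.14 kΩ.
Fractional drop under load = R_th/(R_th + R_L) = 41.14 / (41.14 + 326) = 0.1121.
So the output falls by 11.2 %.

11.2 %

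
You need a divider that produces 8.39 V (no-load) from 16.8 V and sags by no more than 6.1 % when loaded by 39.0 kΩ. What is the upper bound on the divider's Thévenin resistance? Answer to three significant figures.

R_th ≤ 2.53 kΩ

Loading drop = R_th/(R_th + R_L) ≤ 0.0610, so R_th ≤ R_L · ε/(1−ε) = 39.0 kΩ × 0.0610/0.9390 = 2.53 kΩ.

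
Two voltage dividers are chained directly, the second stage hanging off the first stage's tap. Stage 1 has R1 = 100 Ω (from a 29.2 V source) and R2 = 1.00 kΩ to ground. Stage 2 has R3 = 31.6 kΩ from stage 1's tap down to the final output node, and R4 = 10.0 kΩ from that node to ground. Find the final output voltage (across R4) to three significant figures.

V_out ≈ 6.37 V

Stage 2 presents R3+R4 = 41600 Ω as a load on stage 1's tap.
Stage 1's lower leg becomes R2‖(R3+R4) = 976.5 Ω, so V_mid = 29.2 × 976.5/1077 = 26.49 V.
Stage 2 is itself unloaded: V_out = V_mid × R4/(R3+R4) = 26.49 × 10000/41600 = 6.37 V.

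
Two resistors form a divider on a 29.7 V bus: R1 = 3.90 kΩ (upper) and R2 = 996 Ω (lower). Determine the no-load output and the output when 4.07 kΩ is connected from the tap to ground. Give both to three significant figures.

Unloaded: 6.04 V; loaded: 5.06 V

Open-circuit: V = 29.7 × 996/(3900 + 996) = 6.04 V.
With the load, R2 becomes R2‖R_L = 800.2 Ω, so V = 29.7 × 800.2/4700 = 5.06 V.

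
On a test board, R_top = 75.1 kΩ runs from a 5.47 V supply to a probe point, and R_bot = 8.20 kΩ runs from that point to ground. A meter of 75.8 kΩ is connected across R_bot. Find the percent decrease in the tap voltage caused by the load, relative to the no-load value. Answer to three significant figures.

The divider's output (Thévenin) resistance is R_top‖R_bot = 7.393 kΩ.
Fractional drop under load = R_th/(R_th + R_L) = 7.393 / (7.393 + 75.8) = 0.08886.
So the output falls by 8.89 %.

8.89 %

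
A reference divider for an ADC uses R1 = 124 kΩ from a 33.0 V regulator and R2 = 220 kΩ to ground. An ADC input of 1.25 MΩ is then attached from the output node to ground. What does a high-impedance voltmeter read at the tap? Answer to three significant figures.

V_out ≈ 19.8 V

The load sits in parallel with R2: R2‖R_L = (220 × 1250) / (220 + 1250) = 187.1 kΩ.
V_out = 33.0 × 187.1 / (124 + 187.1) = 33.0 × 187.1/311.1 = 19.8 V.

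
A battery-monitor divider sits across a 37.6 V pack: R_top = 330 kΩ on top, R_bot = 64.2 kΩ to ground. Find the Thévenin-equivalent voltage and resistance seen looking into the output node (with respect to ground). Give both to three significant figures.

V_th is the open-circuit tap voltage: 37.6 × 64.2/(330 + 64.2) = 6.12 V.
With the supply zeroed, R_top and R_bot appear in parallel from the tap: R_th = R_top‖R_bot = (330 × 64.2)/394.2 = 53.7 kΩ.

V_th = 6.12 V, R_th = 53.7 kΩ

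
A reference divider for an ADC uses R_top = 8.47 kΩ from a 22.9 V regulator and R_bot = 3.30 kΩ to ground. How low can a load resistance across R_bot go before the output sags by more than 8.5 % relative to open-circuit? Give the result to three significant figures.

R_L(min) ≈ 25.6 kΩ

Output resistance R_th = R_top‖R_bot = (8.47 × 3.30)/11.77 = 2.375 kΩ.
The fractional drop is R_th/(R_th + R_L); requiring this ≤ 0.0850 gives R_L ≥ R_th(1/0.0850 − 1) = 2.375 × 10.76 = 25.6 kΩ.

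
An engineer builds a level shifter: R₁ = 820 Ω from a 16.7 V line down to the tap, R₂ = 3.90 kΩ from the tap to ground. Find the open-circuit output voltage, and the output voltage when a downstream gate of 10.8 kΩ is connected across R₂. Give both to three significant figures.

Open-circuit: V = 16.7 × 3900/(820 + 3900) = 13.8 V.
With the load, R₂ becomes R₂‖R_L = 2865 Ω, so V = 16.7 × 2865/3685 = 13.0 V.

Unloaded: 13.8 V; loaded: 13.0 V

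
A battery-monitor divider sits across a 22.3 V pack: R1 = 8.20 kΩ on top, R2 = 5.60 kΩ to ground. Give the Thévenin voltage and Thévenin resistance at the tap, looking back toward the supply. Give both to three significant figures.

V_th = 9.05 V, R_th = 3.33 kΩ

V_th is the open-circuit tap voltage: 22.3 × 5.60/(8.20 + 5.60) = 9.05 V.
With the supply zeroed, R1 and R2 appear in parallel from the tap: R_th = R1‖R2 = (8.20 × 5.60)/13.80 = 3.33 kΩ.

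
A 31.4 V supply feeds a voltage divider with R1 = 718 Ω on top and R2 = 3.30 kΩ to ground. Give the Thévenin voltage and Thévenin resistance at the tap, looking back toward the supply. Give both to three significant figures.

V_th = 25.8 V, R_th = 590 Ω

V_th is the open-circuit tap voltage: 31.4 × 3300/(718 + 3300) = 25.8 V.
With the supply zeroed, R1 and R2 appear in parallel from the tap: R_th = R1‖R2 = (718 × 3300)/4018 = 590 Ω.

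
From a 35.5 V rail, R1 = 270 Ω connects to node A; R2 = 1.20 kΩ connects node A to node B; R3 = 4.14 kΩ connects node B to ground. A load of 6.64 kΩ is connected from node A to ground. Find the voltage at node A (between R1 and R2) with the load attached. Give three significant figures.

Below node A the series string R2+R3 = 5340 Ω sits in parallel with the 6640 Ω load: 2960 Ω.
V_A = 35.5 × 2960/(270 + 2960) = 32.5 V.

V ≈ 32.5 V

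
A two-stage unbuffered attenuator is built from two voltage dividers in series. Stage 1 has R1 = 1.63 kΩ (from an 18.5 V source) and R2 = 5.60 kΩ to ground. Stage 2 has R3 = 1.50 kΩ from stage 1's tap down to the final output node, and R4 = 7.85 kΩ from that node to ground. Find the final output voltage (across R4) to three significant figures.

Stage 2 presents R3+R4 = 9.350 kΩ as a load on stage 1's tap.
Stage 1's lower leg becomes R2‖(R3+R4) = 3.502 kΩ, so V_mid = 18.5 × 3.502/5.132 = 12.62 V.
Stage 2 is itself unloaded: V_out = V_mid × R4/(R3+R4) = 12.62 × 7.85/9.350 = 10.6 V.

V_out ≈ 10.6 V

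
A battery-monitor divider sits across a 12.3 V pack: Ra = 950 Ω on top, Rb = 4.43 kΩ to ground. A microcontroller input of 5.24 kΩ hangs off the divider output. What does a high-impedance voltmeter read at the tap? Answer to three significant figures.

V_out ≈ 8.81 V

The load sits in parallel with Rb: Rb‖R_L = (4430 × 5240) / (4430 + 5240) = 2401 Ω.
V_out = 12.3 × 2401 / (950 + 2401) = 12.3 × 2401/3351 = 8.81 V.
(Unloaded it would have been 10.1 V.)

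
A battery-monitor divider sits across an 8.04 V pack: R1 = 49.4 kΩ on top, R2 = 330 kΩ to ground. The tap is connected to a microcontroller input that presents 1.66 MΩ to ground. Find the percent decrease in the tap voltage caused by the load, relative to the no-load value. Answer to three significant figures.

2.52 %

The divider's output (Thévenin) resistance is R1‖R2 = 42.97 kΩ.
Fractional drop under load = R_th/(R_th + R_L) = 42.97 / (42.97 + 1660) = 0.02523.
So the output falls by 2.52 %.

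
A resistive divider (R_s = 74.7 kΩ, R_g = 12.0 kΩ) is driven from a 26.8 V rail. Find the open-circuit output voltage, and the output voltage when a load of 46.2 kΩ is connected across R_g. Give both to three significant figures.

Unloaded: 3.71 V; loaded: 3.03 V

Open-circuit: V = 26.8 × 12.0/(74.7 + 12.0) = 3.71 V.
With the load, R_g becomes R_g‖R_L = 9.526 kΩ, so V = 26.8 × 9.526/84.23 = 3.03 V.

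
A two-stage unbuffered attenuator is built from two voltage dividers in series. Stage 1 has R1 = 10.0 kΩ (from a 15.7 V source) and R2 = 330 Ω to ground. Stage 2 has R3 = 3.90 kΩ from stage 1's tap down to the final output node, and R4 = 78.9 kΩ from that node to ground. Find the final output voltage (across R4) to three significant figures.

V_out ≈ 0.476 V

Stage 2 presents R3+R4 = 82800 Ω as a load on stage 1's tap.
Stage 1's lower leg becomes R2‖(R3+R4) = 328.7 Ω, so V_mid = 15.7 × 328.7/10330 = 0.4996 V.
Stage 2 is itself unloaded: V_out = V_mid × R4/(R3+R4) = 0.4996 × 78900/82800 = 0.476 V.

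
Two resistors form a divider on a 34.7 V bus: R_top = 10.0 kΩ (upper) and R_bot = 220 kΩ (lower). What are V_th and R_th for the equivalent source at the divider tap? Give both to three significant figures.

V_th is the open-circuit tap voltage: 34.7 × 220/(10.0 + 220) = 33.2 V.
With the supply zeroed, R_top and R_bot appear in parallel from the tap: R_th = R_top‖R_bot = (10.0 × 220)/230.0 = 9.57 kΩ.

V_th = 33.2 V, R_th = 9.57 kΩ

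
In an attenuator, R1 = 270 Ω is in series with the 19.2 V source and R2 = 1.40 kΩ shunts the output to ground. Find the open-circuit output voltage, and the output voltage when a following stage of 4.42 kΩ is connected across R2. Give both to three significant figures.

Open-circuit: V = 19.2 × 1400/(270 + 1400) = 16.1 V.
With the load, R2 becomes R2‖R_L = 1063 Ω, so V = 19.2 × 1063/1333 = 15.3 V.

Unloaded: 16.1 V; loaded: 15.3 V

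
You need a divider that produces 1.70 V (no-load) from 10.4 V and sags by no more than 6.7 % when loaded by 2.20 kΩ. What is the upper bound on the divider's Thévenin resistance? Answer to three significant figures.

R_th ≤ 158 Ω

Loading drop = R_th/(R_th + R_L) ≤ 0.0670, so R_th ≤ R_L · ε/(1−ε) = 2.20 kΩ × 0.0670/0.9330 = 158 Ω.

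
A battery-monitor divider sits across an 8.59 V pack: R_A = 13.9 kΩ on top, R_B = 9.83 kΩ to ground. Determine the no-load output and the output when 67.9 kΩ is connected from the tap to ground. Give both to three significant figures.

Open-circuit: V = 8.59 × 9.83/(13.9 + 9.83) = 3.56 V.
With the load, R_B becomes R_B‖R_L = 8.587 kΩ, so V = 8.59 × 8.587/22.49 = 3.28 V.

Unloaded: 3.56 V; loaded: 3.28 V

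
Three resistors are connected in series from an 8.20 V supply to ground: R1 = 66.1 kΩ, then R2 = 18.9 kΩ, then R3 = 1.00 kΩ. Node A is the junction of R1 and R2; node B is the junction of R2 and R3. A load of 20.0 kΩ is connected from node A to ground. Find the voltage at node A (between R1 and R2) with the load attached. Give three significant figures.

Below node A the series string R2+R3 = 19.90 kΩ sits in parallel with the 20.0 kΩ load: 9.975 kΩ.
V_A = 8.20 × 9.975/(66.1 + 9.975) = 1.08 V.

V ≈ 1.08 V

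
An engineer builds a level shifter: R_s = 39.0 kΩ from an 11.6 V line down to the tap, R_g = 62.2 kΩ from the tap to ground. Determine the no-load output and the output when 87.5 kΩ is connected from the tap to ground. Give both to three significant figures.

Open-circuit: V = 11.6 × 62.2/(39.0 + 62.2) = 7.13 V.
With the load, R_g becomes R_g‖R_L = 36.36 kΩ, so V = 11.6 × 36.36/75.36 = 5.60 V.

Unloaded: 7.13 V; loaded: 5.60 V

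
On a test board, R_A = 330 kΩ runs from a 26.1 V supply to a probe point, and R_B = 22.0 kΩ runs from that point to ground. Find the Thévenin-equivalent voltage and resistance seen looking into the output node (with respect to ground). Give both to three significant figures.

V_th = 1.63 V, R_th = 20.6 kΩ

V_th is the open-circuit tap voltage: 26.1 × 22.0/(330 + 22.0) = 1.63 V.
With the supply zeroed, R_A and R_B appear in parallel from the tap: R_th = R_A‖R_B = (330 × 22.0)/352.0 = 20.6 kΩ.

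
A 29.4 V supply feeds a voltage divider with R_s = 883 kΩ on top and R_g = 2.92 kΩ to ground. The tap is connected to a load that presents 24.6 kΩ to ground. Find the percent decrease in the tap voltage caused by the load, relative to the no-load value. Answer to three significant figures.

10.6 %

The divider's output (Thévenin) resistance is R_s‖R_g = 2.910 kΩ.
Fractional drop under load = R_th/(R_th + R_L) = 2.910 / (2.910 + 24.6) = 0.1058.
So the output falls by 10.6 %.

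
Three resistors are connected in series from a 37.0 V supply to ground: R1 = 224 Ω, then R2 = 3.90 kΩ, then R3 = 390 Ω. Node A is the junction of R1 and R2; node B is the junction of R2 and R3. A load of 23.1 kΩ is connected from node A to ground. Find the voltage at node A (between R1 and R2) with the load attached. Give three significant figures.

V ≈ 34.8 V

Below node A the series string R2+R3 = 4290 Ω sits in parallel with the 23100 Ω load: 3618 Ω.
V_A = 37.0 × 3618/(224 + 3618) = 34.8 V.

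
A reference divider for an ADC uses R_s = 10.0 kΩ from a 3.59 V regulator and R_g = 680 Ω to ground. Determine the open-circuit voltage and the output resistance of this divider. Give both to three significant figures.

V_th = 0.229 V, R_th = 637 Ω

V_th is the open-circuit tap voltage: 3.59 × 680/(10000 + 680) = 0.229 V.
With the supply zeroed, R_s and R_g appear in parallel from the tap: R_th = R_s‖R_g = (10000 × 680)/10680 = 637 Ω.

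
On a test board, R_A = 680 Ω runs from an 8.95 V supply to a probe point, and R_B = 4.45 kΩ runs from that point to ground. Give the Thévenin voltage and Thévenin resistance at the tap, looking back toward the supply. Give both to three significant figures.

V_th = 7.76 V, R_th = 590 Ω

V_th is the open-circuit tap voltage: 8.95 × 4450/(680 + 4450) = 7.76 V.
With the supply zeroed, R_A and R_B appear in parallel from the tap: R_th = R_A‖R_B = (680 × 4450)/5130 = 590 Ω.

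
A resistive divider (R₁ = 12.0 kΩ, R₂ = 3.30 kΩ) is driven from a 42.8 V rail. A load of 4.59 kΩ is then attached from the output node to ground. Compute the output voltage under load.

V_out ≈ 5.90 V

The load sits in parallel with R₂: R₂‖R_L = (3.30 × 4.59) / (3.30 + 4.59) = 1.920 kΩ.
V_out = 42.8 × 1.920 / (12.0 + 1.920) = 42.8 × 1.920/13.92 = 5.90 V.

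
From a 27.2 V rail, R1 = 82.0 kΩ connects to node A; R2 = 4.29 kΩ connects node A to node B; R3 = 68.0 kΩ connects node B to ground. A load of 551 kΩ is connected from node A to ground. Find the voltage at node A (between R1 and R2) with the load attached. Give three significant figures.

Below node A the series string R2+R3 = 72.29 kΩ sits in parallel with the 551 kΩ load: 63.91 kΩ.
V_A = 27.2 × 63.91/(82.0 + 63.91) = 11.9 V.

V ≈ 11.9 V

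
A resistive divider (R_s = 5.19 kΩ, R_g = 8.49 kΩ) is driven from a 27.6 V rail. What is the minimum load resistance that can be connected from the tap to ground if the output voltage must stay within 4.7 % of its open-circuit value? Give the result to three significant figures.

R_L(min) ≈ 65.3 kΩ

Output resistance R_th = R_s‖R_g = (5.19 × 8.49)/13.68 = 3.221 kΩ.
The fractional drop is R_th/(R_th + R_L); requiring this ≤ 0.0470 gives R_L ≥ R_th(1/0.0470 − 1) = 3.221 × 20.28 = 65.3 kΩ.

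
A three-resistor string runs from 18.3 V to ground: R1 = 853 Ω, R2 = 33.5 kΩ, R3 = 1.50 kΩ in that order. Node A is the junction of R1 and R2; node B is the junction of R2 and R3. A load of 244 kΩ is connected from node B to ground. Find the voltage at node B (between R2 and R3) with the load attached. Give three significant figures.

At node B, R3 is in parallel with the load: R3‖R_L = 1491 Ω.
Below node A the resistance is R2 + (R3‖R_L) = 34990 Ω, so V_A = 18.3 × 34990/35840 = 17.86 V.
Then V_B = V_A × (R3‖R_L)/(R2 + R3‖R_L) = 17.86 × 1491/34990 = 0.761 V.

V ≈ 0.761 V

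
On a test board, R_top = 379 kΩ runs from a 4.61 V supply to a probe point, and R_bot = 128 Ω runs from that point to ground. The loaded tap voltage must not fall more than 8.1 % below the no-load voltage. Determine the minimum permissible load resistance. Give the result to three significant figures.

Output resistance R_th = R_top‖R_bot = (379000 × 128)/379100 = 128.0 Ω.
The fractional drop is R_th/(R_th + R_L); requiring this ≤ 0.0810 gives R_L ≥ R_th(1/0.0810 − 1) = 128.0 × 11.35 = 1.45 kΩ.

R_L(min) ≈ 1.45 kΩ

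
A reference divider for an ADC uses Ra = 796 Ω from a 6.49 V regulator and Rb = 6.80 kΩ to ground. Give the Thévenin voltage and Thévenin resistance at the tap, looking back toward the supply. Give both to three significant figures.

V_th is the open-circuit tap voltage: 6.49 × 6800/(796 + 6800) = 5.81 V.
With the supply zeroed, Ra and Rb appear in parallel from the tap: R_th = Ra‖Rb = (796 × 6800)/7596 = 713 Ω.

V_th = 5.81 V, R_th = 713 Ω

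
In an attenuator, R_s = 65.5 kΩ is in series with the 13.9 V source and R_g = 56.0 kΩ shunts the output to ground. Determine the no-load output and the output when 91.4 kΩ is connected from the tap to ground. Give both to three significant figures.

Open-circuit: V = 13.9 × 56.0/(65.5 + 56.0) = 6.41 V.
With the load, R_g becomes R_g‖R_L = 34.72 kΩ, so V = 13.9 × 34.72/100.2 = 4.82 V.

Unloaded: 6.41 V; loaded: 4.82 V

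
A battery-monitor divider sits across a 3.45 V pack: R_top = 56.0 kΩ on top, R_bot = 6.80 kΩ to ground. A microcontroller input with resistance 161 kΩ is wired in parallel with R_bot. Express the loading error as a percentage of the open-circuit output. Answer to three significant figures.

The divider's output (Thévenin) resistance is R_top‖R_bot = 6.064 kΩ.
Fractional drop under load = R_th/(R_th + R_L) = 6.064 / (6.064 + 161) = 0.03630.
So the output falls by 3.63 %.

3.63 %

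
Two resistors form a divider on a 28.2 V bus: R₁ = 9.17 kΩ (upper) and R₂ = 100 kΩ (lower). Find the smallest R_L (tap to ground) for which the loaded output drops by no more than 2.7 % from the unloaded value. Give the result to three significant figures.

Output resistance R_th = R₁‖R₂ = (9.17 × 100)/109.2 = 8.400 kΩ.
The fractional drop is R_th/(R_th + R_L); requiring this ≤ 0.0270 gives R_L ≥ R_th(1/0.0270 − 1) = 8.400 × 36.04 = 303 kΩ.

R_L(min) ≈ 303 kΩ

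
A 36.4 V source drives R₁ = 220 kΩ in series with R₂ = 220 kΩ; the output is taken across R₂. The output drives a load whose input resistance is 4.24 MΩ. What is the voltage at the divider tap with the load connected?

V_out ≈ 17.7 V

The load sits in parallel with R₂: R₂‖R_L = (220 × 4240) / (220 + 4240) = 209.1 kΩ.
V_out = 36.4 × 209.1 / (220 + 209.1) = 36.4 × 209.1/429.1 = 17.7 V.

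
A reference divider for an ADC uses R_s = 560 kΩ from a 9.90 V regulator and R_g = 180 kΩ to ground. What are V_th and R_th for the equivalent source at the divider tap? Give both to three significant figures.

V_th is the open-circuit tap voltage: 9.90 × 180/(560 + 180) = 2.41 V.
With the supply zeroed, R_s and R_g appear in parallel from the tap: R_th = R_s‖R_g = (560 × 180)/740.0 = 136 kΩ.

V_th = 2.41 V, R_th = 136 kΩ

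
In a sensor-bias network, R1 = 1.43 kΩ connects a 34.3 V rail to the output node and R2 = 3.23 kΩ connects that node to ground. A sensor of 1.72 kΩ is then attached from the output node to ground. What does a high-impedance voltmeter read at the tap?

V_out ≈ 15.1 V

The load sits in parallel with R2: R2‖R_L = (3.23 × 1.72) / (3.23 + 1.72) = 1.122 kΩ.
V_out = 34.3 × 1.122 / (1.43 + 1.122) = 34.3 × 1.122/2.552 = 15.1 V.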